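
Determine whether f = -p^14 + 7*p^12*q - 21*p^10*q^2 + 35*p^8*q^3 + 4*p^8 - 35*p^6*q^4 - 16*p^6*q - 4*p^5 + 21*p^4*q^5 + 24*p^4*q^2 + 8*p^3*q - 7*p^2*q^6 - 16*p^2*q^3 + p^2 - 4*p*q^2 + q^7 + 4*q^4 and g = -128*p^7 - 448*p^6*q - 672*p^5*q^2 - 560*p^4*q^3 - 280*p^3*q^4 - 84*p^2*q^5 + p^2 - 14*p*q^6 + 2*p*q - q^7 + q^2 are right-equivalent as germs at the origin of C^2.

Yes.

The Hessian of f at 0 is [[2, 0], [0, 0]] with rank 1, so corank 1. A Groebner basis of the Jacobian ideal J(f) in C{p,q} is {p^3, p^2*q + p/4 - q^2/2, -p^2/2 + p*q^2, -p*q/2 + q^3}; counting standard monomials gives mu = 6. Corank 1: A-series; mu = 6 gives A_6. The Hessian of g at 0 is [[2, 2], [2, 2]] with rank 1, so corank 1. A Groebner basis of the Jacobian ideal J(g) in C{p,q} is {q^6, p + q}; counting standard monomials gives mu = 6. Corank 1: A-series; mu = 6 gives A_6. Both have type A_6, hence right-equivalent.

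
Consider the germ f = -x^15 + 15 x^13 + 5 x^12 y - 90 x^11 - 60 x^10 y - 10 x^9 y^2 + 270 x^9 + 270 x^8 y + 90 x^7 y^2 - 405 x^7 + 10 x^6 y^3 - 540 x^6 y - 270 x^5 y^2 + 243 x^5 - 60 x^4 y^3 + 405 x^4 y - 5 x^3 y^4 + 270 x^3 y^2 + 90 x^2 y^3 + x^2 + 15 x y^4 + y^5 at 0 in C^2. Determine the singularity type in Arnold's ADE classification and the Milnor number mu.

Type A_4, Milnor number mu = 4.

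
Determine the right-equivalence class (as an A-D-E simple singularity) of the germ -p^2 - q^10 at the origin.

The Hessian of f at 0 is [[-2, 0], [0, 0]] with rank 1, so corank 1. A Groebner basis of the Jacobian ideal J(f) in C{p,q} is {q^9, p}; counting standard monomials gives mu = 9. Corank 1: A-series; mu = 9 gives A_9.

A_9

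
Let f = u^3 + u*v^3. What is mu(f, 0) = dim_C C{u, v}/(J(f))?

7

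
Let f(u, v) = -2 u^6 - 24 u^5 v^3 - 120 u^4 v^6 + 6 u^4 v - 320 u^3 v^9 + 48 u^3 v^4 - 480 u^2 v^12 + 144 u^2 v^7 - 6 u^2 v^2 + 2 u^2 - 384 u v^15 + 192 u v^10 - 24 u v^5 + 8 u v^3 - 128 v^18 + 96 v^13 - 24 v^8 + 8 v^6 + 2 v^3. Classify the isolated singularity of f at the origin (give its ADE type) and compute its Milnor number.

Type A_2, Milnor number mu = 2.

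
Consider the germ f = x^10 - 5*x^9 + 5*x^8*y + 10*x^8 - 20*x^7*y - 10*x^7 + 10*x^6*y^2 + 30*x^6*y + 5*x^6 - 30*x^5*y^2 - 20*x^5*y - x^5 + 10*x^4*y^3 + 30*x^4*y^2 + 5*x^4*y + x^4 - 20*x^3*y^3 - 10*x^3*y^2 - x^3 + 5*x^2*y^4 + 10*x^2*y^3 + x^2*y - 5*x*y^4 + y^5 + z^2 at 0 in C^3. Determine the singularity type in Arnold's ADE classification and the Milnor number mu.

Type D_6, Milnor number mu = 6.

The Hessian of f at 0 is [[0, 0, 0], [0, 0, 0], [0, 0, 2]] with rank 1, so corank 2. A Groebner basis of the Jacobian ideal J(f) in C{x,y,z} is {x*y/5 + y^4, x*y^2, x^2 - x*y, z}; counting standard monomials gives mu = 6. Corank 2; j^3 = -x^2*(x - y) has shape L^2 M (L != M), so D-series; mu = 6 gives D_6.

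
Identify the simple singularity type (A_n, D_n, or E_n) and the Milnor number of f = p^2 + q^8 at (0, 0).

Type A7, Milnor number mu = 7.

The Hessian of f at 0 is [[2, 0], [0, 0]] with rank 1, so corank 1. A Groebner basis of the Jacobian ideal J(f) in C{p,q} is {q^7, p}; counting standard monomials gives mu = 7. Corank 1: A-series; mu = 7 gives A_7.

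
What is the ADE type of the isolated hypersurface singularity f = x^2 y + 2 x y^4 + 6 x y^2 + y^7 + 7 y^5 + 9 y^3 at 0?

D6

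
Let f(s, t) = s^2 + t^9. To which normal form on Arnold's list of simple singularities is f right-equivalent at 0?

A_8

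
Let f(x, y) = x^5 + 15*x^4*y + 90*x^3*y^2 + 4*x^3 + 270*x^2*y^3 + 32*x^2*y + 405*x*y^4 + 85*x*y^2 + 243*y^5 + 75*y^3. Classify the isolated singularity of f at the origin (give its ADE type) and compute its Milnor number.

Type D_{6}, Milnor number mu = 6.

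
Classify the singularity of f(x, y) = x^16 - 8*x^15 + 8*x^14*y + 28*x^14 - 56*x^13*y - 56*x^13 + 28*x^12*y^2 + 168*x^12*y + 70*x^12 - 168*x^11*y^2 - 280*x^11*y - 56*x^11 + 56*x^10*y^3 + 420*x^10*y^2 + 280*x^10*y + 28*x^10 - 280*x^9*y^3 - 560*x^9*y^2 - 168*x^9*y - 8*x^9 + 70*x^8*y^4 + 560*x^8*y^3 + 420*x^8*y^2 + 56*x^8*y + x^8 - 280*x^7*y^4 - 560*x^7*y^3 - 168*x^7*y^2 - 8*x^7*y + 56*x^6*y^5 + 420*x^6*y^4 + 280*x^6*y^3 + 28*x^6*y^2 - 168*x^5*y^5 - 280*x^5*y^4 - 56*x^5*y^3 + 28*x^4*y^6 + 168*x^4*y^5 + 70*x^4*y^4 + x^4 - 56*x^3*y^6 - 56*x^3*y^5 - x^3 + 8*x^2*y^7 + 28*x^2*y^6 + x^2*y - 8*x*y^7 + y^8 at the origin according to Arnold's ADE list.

D_9

The Hessian of f at 0 has rank 0. Corank 2; j^3 = -x^2*(x - y) has shape L^2 M (L != M), so D-series; mu = 9 gives D_9.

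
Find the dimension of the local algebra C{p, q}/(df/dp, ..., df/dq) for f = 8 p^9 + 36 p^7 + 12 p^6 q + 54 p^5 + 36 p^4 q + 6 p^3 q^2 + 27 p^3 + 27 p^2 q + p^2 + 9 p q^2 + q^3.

The Hessian of f at 0 is [[2, 0], [0, 0]] with rank 1, so corank 1. A Groebner basis of the Jacobian ideal J(f) in C{p,q} is {q^2, p}; counting standard monomials gives mu = 2. Corank 1: A-series; mu = 2 gives A_2.

2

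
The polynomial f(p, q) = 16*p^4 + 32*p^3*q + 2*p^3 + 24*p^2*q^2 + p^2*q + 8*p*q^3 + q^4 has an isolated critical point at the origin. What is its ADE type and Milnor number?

The Hessian of f at 0 has rank 0. Corank 2; j^3 = p^2*(2*p + q) has shape L^2 M (L != M), so D-series; mu = 5 gives D_5.

Type D_{5}, Milnor number mu = 5.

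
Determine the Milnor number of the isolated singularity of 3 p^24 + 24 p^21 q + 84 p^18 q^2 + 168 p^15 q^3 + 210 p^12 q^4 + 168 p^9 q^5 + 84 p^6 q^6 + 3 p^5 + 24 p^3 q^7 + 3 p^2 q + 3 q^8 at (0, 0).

The Hessian of f at 0 has rank 0. Corank 2; j^3 = 3*p^2*q has shape L^2 M (L != M), so D-series; mu = 9 gives D_9.

9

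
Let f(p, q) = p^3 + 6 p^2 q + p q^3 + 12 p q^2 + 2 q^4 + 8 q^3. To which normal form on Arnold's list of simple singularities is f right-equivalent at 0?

The Hessian of f at 0 has rank 0. Corank 2; j^3 = (p + 2*q)^3 is a perfect cube, so E-series; the 4-jet and mu = 7 give E_7.

E7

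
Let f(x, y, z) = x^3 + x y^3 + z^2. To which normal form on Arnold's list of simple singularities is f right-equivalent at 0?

E_{7}

The Hessian of f at 0 has rank 1. Corank 2; j^3 = x^3 is a perfect cube, so E-series; the 4-jet and mu = 7 give E_7.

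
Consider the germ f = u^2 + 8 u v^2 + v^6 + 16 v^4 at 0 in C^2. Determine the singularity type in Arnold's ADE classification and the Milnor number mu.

Type A_5, Milnor number mu = 5.

The Hessian of f at 0 is [[2, 0], [0, 0]] with rank 1, so corank 1. A Groebner basis of the Jacobian ideal J(f) in C{u,v} is {u^3, u^2*v, u/4 + v^2}; counting standard monomials gives mu = 5. Corank 1: A-series; mu = 5 gives A_5.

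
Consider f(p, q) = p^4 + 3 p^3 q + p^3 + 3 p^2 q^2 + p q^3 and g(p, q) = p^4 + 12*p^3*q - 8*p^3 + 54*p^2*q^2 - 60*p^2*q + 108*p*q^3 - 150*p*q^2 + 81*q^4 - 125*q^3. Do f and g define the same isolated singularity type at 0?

The Hessian of f at 0 is [[0, 0], [0, 0]] with rank 0, so corank 2. A Groebner basis of the Jacobian ideal J(f) in C{p,q} is {3*p^2 + q^4 + q^3, p^3, p^2*q - p^2 - q^3/3, 2*p^2 + p*q^2 + 2*q^3/3}; counting standard monomials gives mu = 7. Corank 2; j^3 = p^3 is a perfect cube, so E-series; the 4-jet and mu = 7 give E_7. The Hessian of g at 0 is [[0, 0], [0, 0]] with rank 0, so corank 2. A Groebner basis of the Jacobian ideal J(g) in C{p,q} is {q^4, p*q^2 + 8*q^3/3, p^2 + 5*p*q + 25*q^2/4}; counting standard monomials gives mu = 6. Corank 2; j^3 = -(2*p + 5*q)^3 is a perfect cube, so E-series; the 4-jet and mu = 6 give E_6. f is E_7 but g is E_6, hence not right-equivalent.

No.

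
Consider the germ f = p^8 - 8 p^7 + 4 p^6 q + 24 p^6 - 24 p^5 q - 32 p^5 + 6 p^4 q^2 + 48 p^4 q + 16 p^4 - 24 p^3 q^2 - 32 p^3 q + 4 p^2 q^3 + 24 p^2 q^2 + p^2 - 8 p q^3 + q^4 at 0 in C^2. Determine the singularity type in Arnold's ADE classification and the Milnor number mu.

Type A3, Milnor number mu = 3.

The Hessian of f at 0 has rank 1. Corank 1: A-series; mu = 3 gives A_3.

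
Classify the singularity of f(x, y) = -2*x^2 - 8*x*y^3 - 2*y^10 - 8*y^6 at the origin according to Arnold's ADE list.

A_9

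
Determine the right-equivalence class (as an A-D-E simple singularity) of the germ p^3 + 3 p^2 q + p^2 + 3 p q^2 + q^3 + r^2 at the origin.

A_{2}

The Hessian of f at 0 has rank 2. Corank 1: A-series; mu = 2 gives A_2.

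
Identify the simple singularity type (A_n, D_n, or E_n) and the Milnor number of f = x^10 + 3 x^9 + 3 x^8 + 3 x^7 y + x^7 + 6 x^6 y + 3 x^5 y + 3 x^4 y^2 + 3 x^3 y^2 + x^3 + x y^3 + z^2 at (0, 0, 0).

Type E_{7}, Milnor number mu = 7.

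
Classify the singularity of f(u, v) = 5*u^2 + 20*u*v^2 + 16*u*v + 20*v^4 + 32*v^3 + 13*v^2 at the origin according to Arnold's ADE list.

The Hessian of f at 0 has rank 2. Corank 0: nondegenerate Morse point, so A_1.

A1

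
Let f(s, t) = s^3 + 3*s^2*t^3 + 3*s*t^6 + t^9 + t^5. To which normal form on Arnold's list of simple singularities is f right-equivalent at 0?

E_{8}

The Hessian of f at 0 has rank 0. Corank 2; j^3 = s^3 is a perfect cube, so E-series; the 5-jet and mu = 8 give E_8.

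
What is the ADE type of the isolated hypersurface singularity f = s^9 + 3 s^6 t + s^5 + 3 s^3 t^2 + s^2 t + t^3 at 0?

The Hessian of f at 0 has rank 0. Corank 2; j^3 = t*(s^2 + t^2) splits into three distinct lines over C (the quadratic factor has nonzero discriminant), so D_4.

D4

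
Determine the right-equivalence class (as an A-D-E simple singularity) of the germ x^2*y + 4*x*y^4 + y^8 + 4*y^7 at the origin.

D_{9}

The Hessian of f at 0 has rank 0. Corank 2; j^3 = x^2*y has shape L^2 M (L != M), so D-series; mu = 9 gives D_9.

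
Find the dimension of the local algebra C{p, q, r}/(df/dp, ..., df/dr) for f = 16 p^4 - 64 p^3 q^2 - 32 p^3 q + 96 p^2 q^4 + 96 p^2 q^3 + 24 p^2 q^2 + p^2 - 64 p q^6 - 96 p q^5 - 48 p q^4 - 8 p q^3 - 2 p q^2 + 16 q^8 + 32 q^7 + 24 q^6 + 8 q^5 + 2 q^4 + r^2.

The Hessian of f at 0 is [[2, 0, 0], [0, 0, 0], [0, 0, 2]] with rank 2, so corank 1. A Groebner basis of the Jacobian ideal J(f) in C{p,q,r} is {p^2, p*q, -p + q^2, r}; counting standard monomials gives mu = 3. Corank 1: A-series; mu = 3 gives A_3.

3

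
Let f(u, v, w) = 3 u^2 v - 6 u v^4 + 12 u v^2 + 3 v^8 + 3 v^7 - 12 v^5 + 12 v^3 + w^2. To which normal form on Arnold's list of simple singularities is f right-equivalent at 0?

D_{9}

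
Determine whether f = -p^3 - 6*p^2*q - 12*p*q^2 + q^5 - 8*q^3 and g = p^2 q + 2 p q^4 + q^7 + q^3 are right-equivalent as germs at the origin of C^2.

No.

The Hessian of f at 0 is [[0, 0], [0, 0]] with rank 0, so corank 2. A Groebner basis of the Jacobian ideal J(f) in C{p,q} is {q^4, p^2 + 4*p*q + 4*q^2}; counting standard monomials gives mu = 8. Corank 2; j^3 = -(p + 2*q)^3 is a perfect cube, so E-series; the 5-jet and mu = 8 give E_8. The Hessian of g at 0 is [[0, 0], [0, 0]] with rank 0, so corank 2. A Groebner basis of the Jacobian ideal J(g) in C{p,q} is {q^3, p^2 + 3*q^2, p*q}; counting standard monomials gives mu = 4. Corank 2; j^3 = q*(p^2 + q^2) splits into three distinct lines over C (the quadratic factor has nonzero discriminant), so D_4. f is E_8 but g is D_4, hence not right-equivalent.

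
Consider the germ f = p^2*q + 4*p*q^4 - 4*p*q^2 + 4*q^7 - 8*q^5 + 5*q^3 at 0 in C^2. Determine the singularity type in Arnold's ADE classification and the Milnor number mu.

Type D_{4}, Milnor number mu = 4.

The Hessian of f at 0 is [[0, 0], [0, 0]] with rank 0, so corank 2. A Groebner basis of the Jacobian ideal J(f) in C{p,q} is {q^3, p^2 - q^2, p*q - 2*q^2}; counting standard monomials gives mu = 4. Corank 2; j^3 = q*(p^2 - 4*p*q + 5*q^2) splits into three distinct lines over C (the quadratic factor has nonzero discriminant), so D_4.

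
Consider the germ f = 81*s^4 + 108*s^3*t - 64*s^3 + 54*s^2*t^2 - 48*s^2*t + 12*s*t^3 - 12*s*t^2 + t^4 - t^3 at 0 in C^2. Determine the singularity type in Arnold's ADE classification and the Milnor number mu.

Type E6, Milnor number mu = 6.

The Hessian of f at 0 has rank 0. Corank 2; j^3 = -(4*s + t)^3 is a perfect cube, so E-series; the 4-jet and mu = 6 give E_6.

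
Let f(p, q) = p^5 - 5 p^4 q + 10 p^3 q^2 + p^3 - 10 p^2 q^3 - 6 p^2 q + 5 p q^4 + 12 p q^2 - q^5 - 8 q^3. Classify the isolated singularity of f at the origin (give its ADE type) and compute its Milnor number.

Type E_8, Milnor number mu = 8.

The Hessian of f at 0 is [[0, 0], [0, 0]] with rank 0, so corank 2. A Groebner basis of the Jacobian ideal J(f) in C{p,q} is {q^5, p*q^3 - 7*q^4/4, p^2 - 4*p*q + 4*q^2}; counting standard monomials gives mu = 8. Corank 2; j^3 = (p - 2*q)^3 is a perfect cube, so E-series; the 5-jet and mu = 8 give E_8.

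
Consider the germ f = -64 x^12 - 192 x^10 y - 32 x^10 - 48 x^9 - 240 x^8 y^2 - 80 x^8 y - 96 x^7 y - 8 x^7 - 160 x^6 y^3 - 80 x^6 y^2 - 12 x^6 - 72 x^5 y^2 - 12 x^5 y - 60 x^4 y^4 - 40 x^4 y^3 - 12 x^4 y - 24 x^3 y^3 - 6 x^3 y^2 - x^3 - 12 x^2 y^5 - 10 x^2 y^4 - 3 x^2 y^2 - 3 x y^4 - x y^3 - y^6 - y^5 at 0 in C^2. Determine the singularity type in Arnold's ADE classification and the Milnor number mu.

Type E_{7}, Milnor number mu = 7.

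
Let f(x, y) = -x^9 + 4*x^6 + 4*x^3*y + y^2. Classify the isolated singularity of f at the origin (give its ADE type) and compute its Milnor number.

Type A8, Milnor number mu = 8.

The Hessian of f at 0 has rank 1. Corank 1: A-series; mu = 8 gives A_8.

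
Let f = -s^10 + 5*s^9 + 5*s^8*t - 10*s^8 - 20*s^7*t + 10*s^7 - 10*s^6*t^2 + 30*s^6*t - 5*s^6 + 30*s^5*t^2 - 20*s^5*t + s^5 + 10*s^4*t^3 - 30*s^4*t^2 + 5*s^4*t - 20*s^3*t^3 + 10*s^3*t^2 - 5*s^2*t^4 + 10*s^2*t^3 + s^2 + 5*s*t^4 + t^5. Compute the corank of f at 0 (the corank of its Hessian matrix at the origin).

Hessian at 0 has rank 1.

1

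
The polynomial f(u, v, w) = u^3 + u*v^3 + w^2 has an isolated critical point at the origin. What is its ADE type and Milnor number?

Type E_7, Milnor number mu = 7.

The Hessian of f at 0 has rank 1. Corank 2; j^3 = u^3 is a perfect cube, so E-series; the 4-jet and mu = 7 give E_7.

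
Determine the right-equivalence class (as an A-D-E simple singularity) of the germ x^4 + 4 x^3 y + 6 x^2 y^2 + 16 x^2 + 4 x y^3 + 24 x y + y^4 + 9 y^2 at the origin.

The Hessian of f at 0 has rank 1. Corank 1: A-series; mu = 3 gives A_3.

A3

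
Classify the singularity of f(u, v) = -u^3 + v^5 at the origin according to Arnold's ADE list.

The Hessian of f at 0 has rank 0. Corank 2; j^3 = -u^3 is a perfect cube, so E-series; the 5-jet and mu = 8 give E_8.

E8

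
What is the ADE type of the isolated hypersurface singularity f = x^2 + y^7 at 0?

A6

The Hessian of f at 0 has rank 1. Corank 1: A-series; mu = 6 gives A_6.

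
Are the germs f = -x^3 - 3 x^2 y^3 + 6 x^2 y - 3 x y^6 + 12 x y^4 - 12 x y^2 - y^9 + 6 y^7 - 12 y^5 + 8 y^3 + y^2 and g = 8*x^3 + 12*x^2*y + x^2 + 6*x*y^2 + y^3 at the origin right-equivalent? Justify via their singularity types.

The Hessian of f at 0 is [[0, 0], [0, 2]] with rank 1, so corank 1. A Groebner basis of the Jacobian ideal J(f) in C{x,y} is {x^2, y}; counting standard monomials gives mu = 2. Corank 1: A-series; mu = 2 gives A_2. The Hessian of g at 0 is [[2, 0], [0, 0]] with rank 1, so corank 1. A Groebner basis of the Jacobian ideal J(g) in C{x,y} is {y^2, x}; counting standard monomials gives mu = 2. Corank 1: A-series; mu = 2 gives A_2. Both have type A_2, hence right-equivalent.

Yes.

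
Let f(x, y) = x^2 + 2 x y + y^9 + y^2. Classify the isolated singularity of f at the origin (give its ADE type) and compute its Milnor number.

The Hessian of f at 0 has rank 1. Corank 1: A-series; mu = 8 gives A_8.

Type A_8, Milnor number mu = 8.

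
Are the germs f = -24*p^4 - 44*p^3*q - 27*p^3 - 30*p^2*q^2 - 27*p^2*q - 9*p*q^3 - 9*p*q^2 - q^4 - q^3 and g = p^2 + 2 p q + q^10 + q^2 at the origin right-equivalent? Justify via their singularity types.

The Hessian of f at 0 has rank 0. Corank 2; j^3 = -(3*p + q)^3 is a perfect cube, so E-series; the 4-jet and mu = 7 give E_7. The Hessian of g at 0 has rank 1. Corank 1: A-series; mu = 9 gives A_9. f is E_7 but g is A_9, hence not right-equivalent.

No.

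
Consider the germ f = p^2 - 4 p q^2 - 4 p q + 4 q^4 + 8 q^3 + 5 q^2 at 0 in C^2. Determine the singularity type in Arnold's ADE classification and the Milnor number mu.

Type A_{1}, Milnor number mu = 1.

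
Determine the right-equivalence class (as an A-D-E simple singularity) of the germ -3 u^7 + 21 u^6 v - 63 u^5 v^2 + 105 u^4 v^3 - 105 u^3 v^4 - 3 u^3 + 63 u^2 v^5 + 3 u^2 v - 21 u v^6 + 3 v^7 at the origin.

D_8

The Hessian of f at 0 is [[0, 0], [0, 0]] with rank 0, so corank 2. A Groebner basis of the Jacobian ideal J(f) in C{u,v} is {u*v/7 + v^6, u*v^2, u^2 - u*v}; counting standard monomials gives mu = 8. Corank 2; j^3 = -3*u^2*(u - v) has shape L^2 M (L != M), so D-series; mu = 8 gives D_8.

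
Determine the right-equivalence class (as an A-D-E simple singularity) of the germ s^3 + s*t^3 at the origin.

The Hessian of f at 0 is [[0, 0], [0, 0]] with rank 0, so corank 2. A Groebner basis of the Jacobian ideal J(f) in C{s,t} is {s^3, s*t^2, 3*s^2 + t^3}; counting standard monomials gives mu = 7. Corank 2; j^3 = s^3 is a perfect cube, so E-series; the 4-jet and mu = 7 give E_7.

E_{7}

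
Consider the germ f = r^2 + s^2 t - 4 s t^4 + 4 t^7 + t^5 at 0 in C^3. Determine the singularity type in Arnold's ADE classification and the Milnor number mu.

The Hessian of f at 0 is [[0, 0, 0], [0, 0, 0], [0, 0, 2]] with rank 1, so corank 2. A Groebner basis of the Jacobian ideal J(f) in C{s,t,r} is {-s*t/2 + t^4, s*t^2, s^2 + 5*s*t/2, r}; counting standard monomials gives mu = 6. Corank 2; j^3 = s^2*t has shape L^2 M (L != M), so D-series; mu = 6 gives D_6.

Type D6, Milnor number mu = 6.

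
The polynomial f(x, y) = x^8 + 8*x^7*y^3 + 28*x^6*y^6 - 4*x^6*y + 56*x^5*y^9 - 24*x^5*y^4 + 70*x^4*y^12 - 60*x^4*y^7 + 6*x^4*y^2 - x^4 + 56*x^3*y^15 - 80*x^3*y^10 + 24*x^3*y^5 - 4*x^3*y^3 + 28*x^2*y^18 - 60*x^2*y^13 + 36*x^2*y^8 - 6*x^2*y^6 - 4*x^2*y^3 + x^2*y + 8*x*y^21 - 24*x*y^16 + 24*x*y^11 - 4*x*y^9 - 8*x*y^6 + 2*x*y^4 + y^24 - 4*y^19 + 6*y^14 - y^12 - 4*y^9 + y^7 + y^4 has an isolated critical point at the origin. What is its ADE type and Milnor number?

Type D_{5}, Milnor number mu = 5.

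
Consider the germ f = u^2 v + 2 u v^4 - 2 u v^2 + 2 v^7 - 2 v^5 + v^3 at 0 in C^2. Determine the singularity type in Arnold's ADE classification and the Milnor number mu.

Type D8, Milnor number mu = 8.

The Hessian of f at 0 has rank 0. Corank 2; j^3 = v*(u - v)^2 has shape L^2 M (L != M), so D-series; mu = 8 gives D_8.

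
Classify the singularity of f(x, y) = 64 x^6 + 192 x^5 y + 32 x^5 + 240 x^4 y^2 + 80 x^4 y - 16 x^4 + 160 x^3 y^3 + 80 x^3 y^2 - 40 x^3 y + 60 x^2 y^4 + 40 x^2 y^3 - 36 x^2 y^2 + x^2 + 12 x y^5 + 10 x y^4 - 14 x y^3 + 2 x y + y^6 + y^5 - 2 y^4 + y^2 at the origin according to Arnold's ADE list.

The Hessian of f at 0 is [[2, 2], [2, 2]] with rank 1, so corank 1. A Groebner basis of the Jacobian ideal J(f) in C{x,y} is {x + y^3 + y, x^2 - y^2, x*y + y^2}; counting standard monomials gives mu = 4. Corank 1: A-series; mu = 4 gives A_4.

A_4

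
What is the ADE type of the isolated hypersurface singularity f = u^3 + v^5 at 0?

E_{8}

The Hessian of f at 0 has rank 0. Corank 2; j^3 = u^3 is a perfect cube, so E-series; the 5-jet and mu = 8 give E_8.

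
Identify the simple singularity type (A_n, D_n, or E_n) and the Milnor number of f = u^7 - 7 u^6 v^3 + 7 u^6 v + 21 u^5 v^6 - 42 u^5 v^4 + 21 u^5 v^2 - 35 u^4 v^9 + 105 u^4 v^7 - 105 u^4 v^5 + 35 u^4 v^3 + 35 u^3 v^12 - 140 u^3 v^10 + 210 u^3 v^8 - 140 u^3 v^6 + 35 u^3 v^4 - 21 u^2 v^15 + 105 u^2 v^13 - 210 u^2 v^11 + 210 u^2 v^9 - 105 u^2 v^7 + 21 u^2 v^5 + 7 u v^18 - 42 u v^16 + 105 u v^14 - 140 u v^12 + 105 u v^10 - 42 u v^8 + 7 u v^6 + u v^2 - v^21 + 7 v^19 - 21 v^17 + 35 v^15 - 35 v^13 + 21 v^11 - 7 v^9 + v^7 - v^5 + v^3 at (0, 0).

Type D_{8}, Milnor number mu = 8.

The Hessian of f at 0 has rank 0. Corank 2; j^3 = v^2*(u + v) has shape L^2 M (L != M), so D-series; mu = 8 gives D_8.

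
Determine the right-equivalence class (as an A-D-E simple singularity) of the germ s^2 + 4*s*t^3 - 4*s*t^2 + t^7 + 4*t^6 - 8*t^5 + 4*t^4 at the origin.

A_6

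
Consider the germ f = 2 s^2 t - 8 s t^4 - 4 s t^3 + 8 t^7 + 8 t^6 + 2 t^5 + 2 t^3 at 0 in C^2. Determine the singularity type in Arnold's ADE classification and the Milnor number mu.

Type D4, Milnor number mu = 4.

The Hessian of f at 0 has rank 0. Corank 2; j^3 = 2*t*(s^2 + t^2) splits into three distinct lines over C (the quadratic factor has nonzero discriminant), so D_4.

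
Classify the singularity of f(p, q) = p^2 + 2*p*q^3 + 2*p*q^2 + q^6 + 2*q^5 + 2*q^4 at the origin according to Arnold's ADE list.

The Hessian of f at 0 is [[2, 0], [0, 0]] with rank 1, so corank 1. A Groebner basis of the Jacobian ideal J(f) in C{p,q} is {p^2, p*q, p + q^2}; counting standard monomials gives mu = 3. Corank 1: A-series; mu = 3 gives A_3.

A_{3}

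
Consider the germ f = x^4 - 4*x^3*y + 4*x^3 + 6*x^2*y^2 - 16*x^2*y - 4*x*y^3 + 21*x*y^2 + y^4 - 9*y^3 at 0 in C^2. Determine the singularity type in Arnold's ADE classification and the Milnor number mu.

Type D5, Milnor number mu = 5.

The Hessian of f at 0 is [[0, 0], [0, 0]] with rank 0, so corank 2. A Groebner basis of the Jacobian ideal J(f) in C{x,y} is {x*y^2 - 6*x*y + 9*y^2, -4*x*y + y^3 + 6*y^2, x^2 - 5*x*y/2 + 3*y^2/2}; counting standard monomials gives mu = 5. Corank 2; j^3 = (x - y)*(2*x - 3*y)^2 has shape L^2 M (L != M), so D-series; mu = 5 gives D_5.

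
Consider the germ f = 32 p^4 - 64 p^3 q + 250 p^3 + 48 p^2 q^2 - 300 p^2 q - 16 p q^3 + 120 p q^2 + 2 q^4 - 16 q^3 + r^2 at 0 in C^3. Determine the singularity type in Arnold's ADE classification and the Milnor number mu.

Type E_6, Milnor number mu = 6.

The Hessian of f at 0 has rank 1. Corank 2; j^3 = 2*(5*p - 2*q)^3 is a perfect cube, so E-series; the 4-jet and mu = 6 give E_6.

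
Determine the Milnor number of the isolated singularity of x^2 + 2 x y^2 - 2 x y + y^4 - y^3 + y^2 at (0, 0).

2

The Hessian of f at 0 is [[2, -2], [-2, 2]] with rank 1, so corank 1. A Groebner basis of the Jacobian ideal J(f) in C{x,y} is {y^2, x - y}; counting standard monomials gives mu = 2. Corank 1: A-series; mu = 2 gives A_2.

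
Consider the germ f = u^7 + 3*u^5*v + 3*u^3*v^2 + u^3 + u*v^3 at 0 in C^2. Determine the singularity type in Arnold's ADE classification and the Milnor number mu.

Type E7, Milnor number mu = 7.

The Hessian of f at 0 has rank 0. Corank 2; j^3 = u^3 is a perfect cube, so E-series; the 4-jet and mu = 7 give E_7.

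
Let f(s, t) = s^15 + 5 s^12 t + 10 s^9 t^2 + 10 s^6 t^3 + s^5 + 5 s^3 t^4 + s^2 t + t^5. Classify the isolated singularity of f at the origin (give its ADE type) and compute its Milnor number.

Type D_{6}, Milnor number mu = 6.

The Hessian of f at 0 has rank 0. Corank 2; j^3 = s^2*t has shape L^2 M (L != M), so D-series; mu = 6 gives D_6.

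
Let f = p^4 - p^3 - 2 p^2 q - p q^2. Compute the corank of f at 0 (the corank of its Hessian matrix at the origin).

2

Hessian at 0 has rank 0.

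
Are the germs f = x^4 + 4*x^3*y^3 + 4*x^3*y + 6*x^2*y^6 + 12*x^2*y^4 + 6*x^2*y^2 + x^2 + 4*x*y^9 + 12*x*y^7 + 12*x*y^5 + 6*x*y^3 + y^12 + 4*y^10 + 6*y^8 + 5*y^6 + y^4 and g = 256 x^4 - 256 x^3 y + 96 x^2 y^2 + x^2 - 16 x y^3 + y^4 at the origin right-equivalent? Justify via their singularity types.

The Hessian of f at 0 has rank 1. Corank 1: A-series; mu = 3 gives A_3. The Hessian of g at 0 has rank 1. Corank 1: A-series; mu = 3 gives A_3. Both have type A_3, hence right-equivalent.

Yes.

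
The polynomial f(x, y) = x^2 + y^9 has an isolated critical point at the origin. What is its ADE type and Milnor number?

The Hessian of f at 0 is [[2, 0], [0, 0]] with rank 1, so corank 1. A Groebner basis of the Jacobian ideal J(f) in C{x,y} is {y^8, x}; counting standard monomials gives mu = 8. Corank 1: A-series; mu = 8 gives A_8.

Type A_8, Milnor number mu = 8.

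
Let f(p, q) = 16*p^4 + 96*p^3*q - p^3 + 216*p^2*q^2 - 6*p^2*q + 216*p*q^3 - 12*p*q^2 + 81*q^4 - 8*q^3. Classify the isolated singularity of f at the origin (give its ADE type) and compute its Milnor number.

Type E_6, Milnor number mu = 6.

The Hessian of f at 0 is [[0, 0], [0, 0]] with rank 0, so corank 2. A Groebner basis of the Jacobian ideal J(f) in C{p,q} is {q^4, p*q^2 + 11*q^3/6, p^2 + 4*p*q + 4*q^2}; counting standard monomials gives mu = 6. Corank 2; j^3 = -(p + 2*q)^3 is a perfect cube, so E-series; the 4-jet and mu = 6 give E_6.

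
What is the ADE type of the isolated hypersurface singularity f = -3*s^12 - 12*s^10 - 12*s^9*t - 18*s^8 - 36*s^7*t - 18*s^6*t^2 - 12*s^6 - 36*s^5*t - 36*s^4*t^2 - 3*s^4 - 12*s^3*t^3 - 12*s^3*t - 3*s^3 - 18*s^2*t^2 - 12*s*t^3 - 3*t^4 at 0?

The Hessian of f at 0 has rank 0. Corank 2; j^3 = -3*s^3 is a perfect cube, so E-series; the 4-jet and mu = 6 give E_6.

E6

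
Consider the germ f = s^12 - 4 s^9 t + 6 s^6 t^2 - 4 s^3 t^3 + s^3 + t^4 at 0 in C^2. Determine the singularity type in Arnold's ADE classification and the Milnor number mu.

The Hessian of f at 0 has rank 0. Corank 2; j^3 = s^3 is a perfect cube, so E-series; the 4-jet and mu = 6 give E_6.

Type E_6, Milnor number mu = 6.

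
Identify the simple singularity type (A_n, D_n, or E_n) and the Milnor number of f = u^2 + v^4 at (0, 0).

The Hessian of f at 0 is [[2, 0], [0, 0]] with rank 1, so corank 1. A Groebner basis of the Jacobian ideal J(f) in C{u,v} is {v^3, u}; counting standard monomials gives mu = 3. Corank 1: A-series; mu = 3 gives A_3.

Type A_{3}, Milnor number mu = 3.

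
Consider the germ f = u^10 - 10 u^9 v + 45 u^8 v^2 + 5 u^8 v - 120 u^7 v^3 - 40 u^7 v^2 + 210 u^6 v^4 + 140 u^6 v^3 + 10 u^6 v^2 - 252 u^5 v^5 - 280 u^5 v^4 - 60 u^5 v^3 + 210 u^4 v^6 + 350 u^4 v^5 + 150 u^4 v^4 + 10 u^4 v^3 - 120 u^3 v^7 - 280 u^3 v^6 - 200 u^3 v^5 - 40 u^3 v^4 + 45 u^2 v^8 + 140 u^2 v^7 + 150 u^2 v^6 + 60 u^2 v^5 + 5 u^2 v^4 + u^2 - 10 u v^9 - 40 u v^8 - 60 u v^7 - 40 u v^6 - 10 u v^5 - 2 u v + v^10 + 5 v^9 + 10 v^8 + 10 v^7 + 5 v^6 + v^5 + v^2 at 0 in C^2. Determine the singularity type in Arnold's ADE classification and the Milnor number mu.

Type A4, Milnor number mu = 4.

The Hessian of f at 0 is [[2, -2], [-2, 2]] with rank 1, so corank 1. A Groebner basis of the Jacobian ideal J(f) in C{u,v} is {v^4, u - v}; counting standard monomials gives mu = 4. Corank 1: A-series; mu = 4 gives A_4.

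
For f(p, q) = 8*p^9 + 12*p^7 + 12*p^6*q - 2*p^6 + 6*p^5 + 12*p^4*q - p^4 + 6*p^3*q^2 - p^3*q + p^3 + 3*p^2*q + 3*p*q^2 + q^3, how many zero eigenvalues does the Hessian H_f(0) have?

2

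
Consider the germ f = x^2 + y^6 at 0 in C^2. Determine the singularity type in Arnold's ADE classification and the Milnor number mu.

Type A5, Milnor number mu = 5.

The Hessian of f at 0 has rank 1. Corank 1: A-series; mu = 5 gives A_5.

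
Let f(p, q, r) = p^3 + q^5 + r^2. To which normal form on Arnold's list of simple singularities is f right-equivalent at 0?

The Hessian of f at 0 has rank 1. Corank 2; j^3 = p^3 is a perfect cube, so E-series; the 5-jet and mu = 8 give E_8.

E8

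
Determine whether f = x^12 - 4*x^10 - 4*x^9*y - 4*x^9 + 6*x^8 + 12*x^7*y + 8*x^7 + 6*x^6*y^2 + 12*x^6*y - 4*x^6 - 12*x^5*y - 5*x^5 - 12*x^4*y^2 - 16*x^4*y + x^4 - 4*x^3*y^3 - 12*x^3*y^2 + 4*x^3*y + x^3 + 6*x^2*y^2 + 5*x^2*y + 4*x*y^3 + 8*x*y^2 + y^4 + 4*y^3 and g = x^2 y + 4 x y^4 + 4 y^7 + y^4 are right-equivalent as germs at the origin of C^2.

Yes.

The Hessian of f at 0 has rank 0. Corank 2; j^3 = (x + y)*(x + 2*y)^2 has shape L^2 M (L != M), so D-series; mu = 5 gives D_5. The Hessian of g at 0 has rank 0. Corank 2; j^3 = x^2*y has shape L^2 M (L != M), so D-series; mu = 5 gives D_5. Both have type D_5, hence right-equivalent.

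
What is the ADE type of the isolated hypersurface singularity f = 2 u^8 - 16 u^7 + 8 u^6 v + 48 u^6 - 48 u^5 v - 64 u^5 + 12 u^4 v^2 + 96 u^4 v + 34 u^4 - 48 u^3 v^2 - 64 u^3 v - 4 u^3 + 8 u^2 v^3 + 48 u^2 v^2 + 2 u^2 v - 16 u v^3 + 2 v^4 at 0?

D_5

The Hessian of f at 0 is [[0, 0], [0, 0]] with rank 0, so corank 2. A Groebner basis of the Jacobian ideal J(f) in C{u,v} is {u*v^2, u*v/8 + v^3, u^2 - u*v/2}; counting standard monomials gives mu = 5. Corank 2; j^3 = -2*u^2*(2*u - v) has shape L^2 M (L != M), so D-series; mu = 5 gives D_5.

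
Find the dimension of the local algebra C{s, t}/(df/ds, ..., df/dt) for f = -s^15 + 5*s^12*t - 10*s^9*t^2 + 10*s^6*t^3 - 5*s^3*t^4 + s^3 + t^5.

The Hessian of f at 0 has rank 0. Corank 2; j^3 = s^3 is a perfect cube, so E-series; the 5-jet and mu = 8 give E_8.

8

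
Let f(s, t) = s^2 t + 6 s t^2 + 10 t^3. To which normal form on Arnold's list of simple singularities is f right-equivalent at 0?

The Hessian of f at 0 is [[0, 0], [0, 0]] with rank 0, so corank 2. A Groebner basis of the Jacobian ideal J(f) in C{s,t} is {t^3, s^2 - 6*t^2, s*t + 3*t^2}; counting standard monomials gives mu = 4. Corank 2; j^3 = t*(s^2 + 6*s*t + 10*t^2) splits into three distinct lines over C (the quadratic factor has nonzero discriminant), so D_4.

D_{4}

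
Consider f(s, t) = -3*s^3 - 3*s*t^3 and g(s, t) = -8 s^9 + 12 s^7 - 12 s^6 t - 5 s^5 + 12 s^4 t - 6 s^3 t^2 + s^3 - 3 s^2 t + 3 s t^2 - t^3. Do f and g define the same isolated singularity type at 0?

No.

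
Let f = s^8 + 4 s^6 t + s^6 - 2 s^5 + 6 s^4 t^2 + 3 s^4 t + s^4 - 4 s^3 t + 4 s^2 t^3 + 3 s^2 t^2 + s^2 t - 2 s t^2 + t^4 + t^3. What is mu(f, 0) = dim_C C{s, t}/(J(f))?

5

The Hessian of f at 0 has rank 0. Corank 2; j^3 = t*(s - t)^2 has shape L^2 M (L != M), so D-series; mu = 5 gives D_5.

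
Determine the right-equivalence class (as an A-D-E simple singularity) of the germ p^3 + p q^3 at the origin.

The Hessian of f at 0 has rank 0. Corank 2; j^3 = p^3 is a perfect cube, so E-series; the 4-jet and mu = 7 give E_7.

E_7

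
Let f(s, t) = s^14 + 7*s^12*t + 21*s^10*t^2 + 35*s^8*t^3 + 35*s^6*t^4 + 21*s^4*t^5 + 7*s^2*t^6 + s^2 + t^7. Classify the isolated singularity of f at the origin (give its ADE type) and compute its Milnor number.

The Hessian of f at 0 has rank 1. Corank 1: A-series; mu = 6 gives A_6.

Type A6, Milnor number mu = 6.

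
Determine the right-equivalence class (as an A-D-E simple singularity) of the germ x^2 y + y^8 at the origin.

D_9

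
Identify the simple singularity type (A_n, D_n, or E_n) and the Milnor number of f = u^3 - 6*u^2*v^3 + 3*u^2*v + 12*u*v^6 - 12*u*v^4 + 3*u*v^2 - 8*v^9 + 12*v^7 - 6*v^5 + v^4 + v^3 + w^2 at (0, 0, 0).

The Hessian of f at 0 is [[0, 0, 0], [0, 0, 0], [0, 0, 2]] with rank 1, so corank 2. A Groebner basis of the Jacobian ideal J(f) in C{u,v,w} is {v^3, u^2 + 2*u*v + v^2, w}; counting standard monomials gives mu = 6. Corank 2; j^3 = (u + v)^3 is a perfect cube, so E-series; the 4-jet and mu = 6 give E_6.

Type E_6, Milnor number mu = 6.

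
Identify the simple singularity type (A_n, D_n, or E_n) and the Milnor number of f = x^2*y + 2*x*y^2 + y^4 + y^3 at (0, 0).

The Hessian of f at 0 is [[0, 0], [0, 0]] with rank 0, so corank 2. A Groebner basis of the Jacobian ideal J(f) in C{x,y} is {x^3 - x^2/4 + y^2/4, x^2/4 + y^3 - y^2/4, x*y + y^2}; counting standard monomials gives mu = 5. Corank 2; j^3 = y*(x + y)^2 has shape L^2 M (L != M), so D-series; mu = 5 gives D_5.

Type D_{5}, Milnor number mu = 5.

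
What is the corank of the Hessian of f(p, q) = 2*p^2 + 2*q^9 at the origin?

1

The Hessian at 0 is [[4, 0], [0, 0]] of rank 1; hence corank 1.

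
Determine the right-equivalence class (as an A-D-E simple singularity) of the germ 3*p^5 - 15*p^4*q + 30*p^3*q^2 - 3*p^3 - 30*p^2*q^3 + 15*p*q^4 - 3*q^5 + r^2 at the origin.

E_{8}

The Hessian of f at 0 has rank 1. Corank 2; j^3 = -3*p^3 is a perfect cube, so E-series; the 5-jet and mu = 8 give E_8.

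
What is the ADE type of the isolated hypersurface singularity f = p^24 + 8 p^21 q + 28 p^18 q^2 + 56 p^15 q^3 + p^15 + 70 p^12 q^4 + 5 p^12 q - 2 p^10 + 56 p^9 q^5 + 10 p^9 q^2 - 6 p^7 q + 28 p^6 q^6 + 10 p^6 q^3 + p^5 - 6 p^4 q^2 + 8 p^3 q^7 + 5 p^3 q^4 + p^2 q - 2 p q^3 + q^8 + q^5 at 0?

The Hessian of f at 0 is [[0, 0], [0, 0]] with rank 0, so corank 2. A Groebner basis of the Jacobian ideal J(f) in C{p,q} is {p^4, p^3*q + p^2/8 - p*q^2/8, -p^3 + p^2*q^2, -p*q + q^3}; counting standard monomials gives mu = 9. Corank 2; j^3 = p^2*q has shape L^2 M (L != M), so D-series; mu = 9 gives D_9.

D9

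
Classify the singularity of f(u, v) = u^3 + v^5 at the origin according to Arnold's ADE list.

E8

The Hessian of f at 0 is [[0, 0], [0, 0]] with rank 0, so corank 2. A Groebner basis of the Jacobian ideal J(f) in C{u,v} is {v^4, u^2}; counting standard monomials gives mu = 8. Corank 2; j^3 = u^3 is a perfect cube, so E-series; the 5-jet and mu = 8 give E_8.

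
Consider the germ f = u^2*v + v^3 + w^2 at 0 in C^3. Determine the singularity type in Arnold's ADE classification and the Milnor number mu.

Type D4, Milnor number mu = 4.

The Hessian of f at 0 is [[0, 0, 0], [0, 0, 0], [0, 0, 2]] with rank 1, so corank 2. A Groebner basis of the Jacobian ideal J(f) in C{u,v,w} is {v^3, u^2 + 3*v^2, u*v, w}; counting standard monomials gives mu = 4. Corank 2; j^3 = v*(u^2 + v^2) splits into three distinct lines over C (the quadratic factor has nonzero discriminant), so D_4.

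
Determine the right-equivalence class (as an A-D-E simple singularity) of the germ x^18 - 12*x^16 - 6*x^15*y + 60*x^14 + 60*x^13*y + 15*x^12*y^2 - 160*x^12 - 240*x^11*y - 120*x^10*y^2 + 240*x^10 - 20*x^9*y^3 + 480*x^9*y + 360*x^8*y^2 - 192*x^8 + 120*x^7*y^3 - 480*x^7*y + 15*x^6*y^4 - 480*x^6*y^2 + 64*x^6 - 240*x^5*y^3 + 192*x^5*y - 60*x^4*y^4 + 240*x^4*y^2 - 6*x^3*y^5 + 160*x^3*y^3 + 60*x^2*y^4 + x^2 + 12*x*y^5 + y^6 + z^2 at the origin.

A_5

The Hessian of f at 0 has rank 2. Corank 1: A-series; mu = 5 gives A_5.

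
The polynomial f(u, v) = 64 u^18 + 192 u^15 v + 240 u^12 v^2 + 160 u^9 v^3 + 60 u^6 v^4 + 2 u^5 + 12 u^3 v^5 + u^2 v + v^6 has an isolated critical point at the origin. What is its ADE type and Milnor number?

Type D_{7}, Milnor number mu = 7.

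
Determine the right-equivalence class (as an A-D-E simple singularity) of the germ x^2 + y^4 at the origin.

A3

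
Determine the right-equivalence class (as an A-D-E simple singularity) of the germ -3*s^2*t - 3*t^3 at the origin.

D4

The Hessian of f at 0 is [[0, 0], [0, 0]] with rank 0, so corank 2. A Groebner basis of the Jacobian ideal J(f) in C{s,t} is {t^3, s^2 + 3*t^2, s*t}; counting standard monomials gives mu = 4. Corank 2; j^3 = -3*t*(s^2 + t^2) splits into three distinct lines over C (the quadratic factor has nonzero discriminant), so D_4.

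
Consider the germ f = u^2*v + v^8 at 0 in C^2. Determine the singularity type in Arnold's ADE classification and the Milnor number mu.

Type D9, Milnor number mu = 9.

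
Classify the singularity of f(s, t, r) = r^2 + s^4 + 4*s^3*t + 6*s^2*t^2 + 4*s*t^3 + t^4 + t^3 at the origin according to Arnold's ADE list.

The Hessian of f at 0 has rank 1. Corank 2; j^3 = t^3 is a perfect cube, so E-series; the 4-jet and mu = 6 give E_6.

E_6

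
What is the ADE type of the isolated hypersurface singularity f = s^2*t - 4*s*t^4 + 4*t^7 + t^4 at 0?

D_5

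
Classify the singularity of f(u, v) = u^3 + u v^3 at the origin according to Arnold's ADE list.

E7

The Hessian of f at 0 has rank 0. Corank 2; j^3 = u^3 is a perfect cube, so E-series; the 4-jet and mu = 7 give E_7.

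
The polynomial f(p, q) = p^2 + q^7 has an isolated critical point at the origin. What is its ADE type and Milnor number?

The Hessian of f at 0 is [[2, 0], [0, 0]] with rank 1, so corank 1. A Groebner basis of the Jacobian ideal J(f) in C{p,q} is {q^6, p}; counting standard monomials gives mu = 6. Corank 1: A-series; mu = 6 gives A_6.

Type A6, Milnor number mu = 6.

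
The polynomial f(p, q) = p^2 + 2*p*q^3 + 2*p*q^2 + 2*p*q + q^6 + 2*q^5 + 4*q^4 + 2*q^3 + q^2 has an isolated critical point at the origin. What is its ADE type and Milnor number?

Type A3, Milnor number mu = 3.

The Hessian of f at 0 has rank 1. Corank 1: A-series; mu = 3 gives A_3.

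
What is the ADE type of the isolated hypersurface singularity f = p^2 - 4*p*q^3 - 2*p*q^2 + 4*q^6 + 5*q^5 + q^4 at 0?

A_{4}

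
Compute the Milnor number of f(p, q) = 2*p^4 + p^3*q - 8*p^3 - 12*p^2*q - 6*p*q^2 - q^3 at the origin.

7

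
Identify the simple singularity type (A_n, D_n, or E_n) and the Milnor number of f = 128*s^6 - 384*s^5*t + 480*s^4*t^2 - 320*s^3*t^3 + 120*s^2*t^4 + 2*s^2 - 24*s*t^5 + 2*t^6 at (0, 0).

The Hessian of f at 0 has rank 1. Corank 1: A-series; mu = 5 gives A_5.

Type A_{5}, Milnor number mu = 5.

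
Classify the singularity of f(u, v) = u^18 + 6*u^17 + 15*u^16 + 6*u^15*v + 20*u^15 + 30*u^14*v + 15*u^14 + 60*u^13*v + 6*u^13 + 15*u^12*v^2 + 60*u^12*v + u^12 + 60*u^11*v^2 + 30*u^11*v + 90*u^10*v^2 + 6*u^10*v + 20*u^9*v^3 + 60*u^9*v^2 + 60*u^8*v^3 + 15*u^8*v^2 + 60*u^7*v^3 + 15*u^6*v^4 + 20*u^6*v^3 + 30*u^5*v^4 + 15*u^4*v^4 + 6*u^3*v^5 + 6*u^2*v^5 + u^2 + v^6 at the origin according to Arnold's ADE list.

A_{5}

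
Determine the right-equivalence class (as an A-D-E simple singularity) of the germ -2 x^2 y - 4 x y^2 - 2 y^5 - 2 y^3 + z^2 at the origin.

The Hessian of f at 0 has rank 1. Corank 2; j^3 = -2*y*(x + y)^2 has shape L^2 M (L != M), so D-series; mu = 6 gives D_6.

D6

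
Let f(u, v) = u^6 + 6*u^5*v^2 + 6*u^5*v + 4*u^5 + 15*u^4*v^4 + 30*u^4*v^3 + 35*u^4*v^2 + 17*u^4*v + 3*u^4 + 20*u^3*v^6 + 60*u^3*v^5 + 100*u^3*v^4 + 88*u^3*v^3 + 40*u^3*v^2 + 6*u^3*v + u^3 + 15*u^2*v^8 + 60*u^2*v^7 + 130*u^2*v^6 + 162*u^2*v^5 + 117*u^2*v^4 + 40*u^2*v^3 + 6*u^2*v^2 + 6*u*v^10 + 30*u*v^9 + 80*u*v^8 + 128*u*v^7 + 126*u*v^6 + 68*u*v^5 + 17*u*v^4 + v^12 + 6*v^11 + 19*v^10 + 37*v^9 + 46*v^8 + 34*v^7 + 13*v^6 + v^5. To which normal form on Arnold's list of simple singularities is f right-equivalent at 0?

The Hessian of f at 0 has rank 0. Corank 2; j^3 = u^3 is a perfect cube, so E-series; the 5-jet and mu = 8 give E_8.

E_8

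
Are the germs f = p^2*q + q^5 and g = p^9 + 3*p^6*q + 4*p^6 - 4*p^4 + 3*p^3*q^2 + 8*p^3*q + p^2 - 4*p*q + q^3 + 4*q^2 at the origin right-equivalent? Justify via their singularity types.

The Hessian of f at 0 is [[0, 0], [0, 0]] with rank 0, so corank 2. A Groebner basis of the Jacobian ideal J(f) in C{p,q} is {p^2/5 + q^4, p^3, p*q}; counting standard monomials gives mu = 6. Corank 2; j^3 = p^2*q has shape L^2 M (L != M), so D-series; mu = 6 gives D_6. The Hessian of g at 0 is [[2, -4], [-4, 8]] with rank 1, so corank 1. A Groebner basis of the Jacobian ideal J(g) in C{p,q} is {q^2, p - 2*q}; counting standard monomials gives mu = 2. Corank 1: A-series; mu = 2 gives A_2. f is D_6 but g is A_2, hence not right-equivalent.

No.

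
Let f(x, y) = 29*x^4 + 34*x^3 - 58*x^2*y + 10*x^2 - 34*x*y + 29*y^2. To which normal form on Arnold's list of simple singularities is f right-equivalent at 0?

A_{1}

The Hessian of f at 0 is [[20, -34], [-34, 58]] with rank 2, so corank 0. A Groebner basis of the Jacobian ideal J(f) in C{x,y} is {x, y}; counting standard monomials gives mu = 1. Corank 0: nondegenerate Morse point, so A_1.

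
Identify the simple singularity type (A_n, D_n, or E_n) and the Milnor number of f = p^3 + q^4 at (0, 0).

Type E6, Milnor number mu = 6.

The Hessian of f at 0 has rank 0. Corank 2; j^3 = p^3 is a perfect cube, so E-series; the 4-jet and mu = 6 give E_6.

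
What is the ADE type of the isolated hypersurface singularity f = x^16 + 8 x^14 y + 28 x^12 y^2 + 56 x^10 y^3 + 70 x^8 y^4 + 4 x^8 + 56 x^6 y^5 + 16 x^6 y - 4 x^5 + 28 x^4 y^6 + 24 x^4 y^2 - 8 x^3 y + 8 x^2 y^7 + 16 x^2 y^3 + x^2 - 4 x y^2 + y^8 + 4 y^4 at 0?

A_7

The Hessian of f at 0 has rank 1. Corank 1: A-series; mu = 7 gives A_7.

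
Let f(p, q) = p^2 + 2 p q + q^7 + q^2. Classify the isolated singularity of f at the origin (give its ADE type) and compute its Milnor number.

Type A6, Milnor number mu = 6.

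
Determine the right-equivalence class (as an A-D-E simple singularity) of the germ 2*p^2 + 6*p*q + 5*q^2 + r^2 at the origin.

A_1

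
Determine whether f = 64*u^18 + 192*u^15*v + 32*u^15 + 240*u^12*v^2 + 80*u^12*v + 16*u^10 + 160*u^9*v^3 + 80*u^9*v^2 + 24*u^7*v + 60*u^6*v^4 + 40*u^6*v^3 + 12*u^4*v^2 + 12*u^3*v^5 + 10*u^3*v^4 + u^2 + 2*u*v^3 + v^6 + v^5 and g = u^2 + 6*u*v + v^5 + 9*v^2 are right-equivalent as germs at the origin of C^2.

The Hessian of f at 0 is [[2, 0], [0, 0]] with rank 1, so corank 1. A Groebner basis of the Jacobian ideal J(f) in C{u,v} is {u + v^3, u^2, u*v}; counting standard monomials gives mu = 4. Corank 1: A-series; mu = 4 gives A_4. The Hessian of g at 0 is [[2, 6], [6, 18]] with rank 1, so corank 1. A Groebner basis of the Jacobian ideal J(g) in C{u,v} is {v^4, u + 3*v}; counting standard monomials gives mu = 4. Corank 1: A-series; mu = 4 gives A_4. Both have type A_4, hence right-equivalent.

Yes.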